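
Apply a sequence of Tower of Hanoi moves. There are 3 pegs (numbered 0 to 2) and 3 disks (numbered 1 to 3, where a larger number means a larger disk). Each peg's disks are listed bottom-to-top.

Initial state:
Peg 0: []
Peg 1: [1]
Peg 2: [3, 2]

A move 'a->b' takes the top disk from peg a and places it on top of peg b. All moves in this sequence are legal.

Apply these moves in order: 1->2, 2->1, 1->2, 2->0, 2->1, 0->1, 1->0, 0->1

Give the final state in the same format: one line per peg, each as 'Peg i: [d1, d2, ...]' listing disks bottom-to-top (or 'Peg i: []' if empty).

After move 1 (1->2):
Peg 0: []
Peg 1: []
Peg 2: [3, 2, 1]

After move 2 (2->1):
Peg 0: []
Peg 1: [1]
Peg 2: [3, 2]

After move 3 (1->2):
Peg 0: []
Peg 1: []
Peg 2: [3, 2, 1]

After move 4 (2->0):
Peg 0: [1]
Peg 1: []
Peg 2: [3, 2]

After move 5 (2->1):
Peg 0: [1]
Peg 1: [2]
Peg 2: [3]

After move 6 (0->1):
Peg 0: []
Peg 1: [2, 1]
Peg 2: [3]

After move 7 (1->0):
Peg 0: [1]
Peg 1: [2]
Peg 2: [3]

After move 8 (0->1):
Peg 0: []
Peg 1: [2, 1]
Peg 2: [3]

Answer: Peg 0: []
Peg 1: [2, 1]
Peg 2: [3]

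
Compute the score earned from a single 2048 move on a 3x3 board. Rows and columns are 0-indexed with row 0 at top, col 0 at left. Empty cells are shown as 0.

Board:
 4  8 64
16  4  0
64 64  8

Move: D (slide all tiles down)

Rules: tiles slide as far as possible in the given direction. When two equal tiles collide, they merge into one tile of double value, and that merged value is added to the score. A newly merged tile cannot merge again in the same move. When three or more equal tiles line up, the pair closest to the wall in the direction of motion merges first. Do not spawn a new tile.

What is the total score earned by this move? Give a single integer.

Answer: 0

Derivation:
Slide down:
col 0: [4, 16, 64] -> [4, 16, 64]  score +0 (running 0)
col 1: [8, 4, 64] -> [8, 4, 64]  score +0 (running 0)
col 2: [64, 0, 8] -> [0, 64, 8]  score +0 (running 0)
Board after move:
 4  8  0
16  4 64
64 64  8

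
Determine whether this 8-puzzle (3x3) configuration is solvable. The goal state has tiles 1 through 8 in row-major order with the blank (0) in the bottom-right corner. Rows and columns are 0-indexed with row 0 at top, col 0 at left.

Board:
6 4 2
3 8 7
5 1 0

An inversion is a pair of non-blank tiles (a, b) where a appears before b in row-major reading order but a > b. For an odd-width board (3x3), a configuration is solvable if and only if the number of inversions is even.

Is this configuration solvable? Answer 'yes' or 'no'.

Answer: yes

Derivation:
Inversions (pairs i<j in row-major order where tile[i] > tile[j] > 0): 16
16 is even, so the puzzle is solvable.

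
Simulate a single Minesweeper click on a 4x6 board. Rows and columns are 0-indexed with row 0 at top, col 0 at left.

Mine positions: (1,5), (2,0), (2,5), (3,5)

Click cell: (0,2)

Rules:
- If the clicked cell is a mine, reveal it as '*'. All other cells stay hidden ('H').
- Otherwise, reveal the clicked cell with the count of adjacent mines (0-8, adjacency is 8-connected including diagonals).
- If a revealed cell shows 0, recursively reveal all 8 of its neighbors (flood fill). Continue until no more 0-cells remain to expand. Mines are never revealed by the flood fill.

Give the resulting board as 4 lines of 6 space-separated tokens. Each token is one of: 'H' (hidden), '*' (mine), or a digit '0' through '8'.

0 0 0 0 1 H
1 1 0 0 2 H
H 1 0 0 3 H
H 1 0 0 2 H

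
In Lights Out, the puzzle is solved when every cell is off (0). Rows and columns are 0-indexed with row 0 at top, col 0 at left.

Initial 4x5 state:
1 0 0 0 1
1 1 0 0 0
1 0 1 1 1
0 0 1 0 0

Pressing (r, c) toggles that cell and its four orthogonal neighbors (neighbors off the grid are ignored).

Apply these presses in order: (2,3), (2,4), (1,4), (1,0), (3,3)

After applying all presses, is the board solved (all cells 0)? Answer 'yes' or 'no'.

After press 1 at (2,3):
1 0 0 0 1
1 1 0 1 0
1 0 0 0 0
0 0 1 1 0

After press 2 at (2,4):
1 0 0 0 1
1 1 0 1 1
1 0 0 1 1
0 0 1 1 1

After press 3 at (1,4):
1 0 0 0 0
1 1 0 0 0
1 0 0 1 0
0 0 1 1 1

After press 4 at (1,0):
0 0 0 0 0
0 0 0 0 0
0 0 0 1 0
0 0 1 1 1

After press 5 at (3,3):
0 0 0 0 0
0 0 0 0 0
0 0 0 0 0
0 0 0 0 0

Lights still on: 0

Answer: yes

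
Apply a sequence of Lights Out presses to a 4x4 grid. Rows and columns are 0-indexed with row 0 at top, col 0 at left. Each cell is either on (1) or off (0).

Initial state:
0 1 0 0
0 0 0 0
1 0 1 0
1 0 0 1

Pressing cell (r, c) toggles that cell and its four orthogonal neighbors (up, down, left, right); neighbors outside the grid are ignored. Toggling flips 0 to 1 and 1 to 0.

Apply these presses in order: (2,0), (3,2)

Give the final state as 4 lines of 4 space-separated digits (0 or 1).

After press 1 at (2,0):
0 1 0 0
1 0 0 0
0 1 1 0
0 0 0 1

After press 2 at (3,2):
0 1 0 0
1 0 0 0
0 1 0 0
0 1 1 0

Answer: 0 1 0 0
1 0 0 0
0 1 0 0
0 1 1 0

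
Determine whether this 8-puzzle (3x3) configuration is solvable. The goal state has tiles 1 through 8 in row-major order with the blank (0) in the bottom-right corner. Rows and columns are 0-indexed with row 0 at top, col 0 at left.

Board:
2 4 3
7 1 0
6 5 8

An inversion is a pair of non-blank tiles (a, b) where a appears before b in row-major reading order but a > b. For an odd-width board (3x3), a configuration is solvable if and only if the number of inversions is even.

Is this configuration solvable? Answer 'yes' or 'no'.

Answer: yes

Derivation:
Inversions (pairs i<j in row-major order where tile[i] > tile[j] > 0): 8
8 is even, so the puzzle is solvable.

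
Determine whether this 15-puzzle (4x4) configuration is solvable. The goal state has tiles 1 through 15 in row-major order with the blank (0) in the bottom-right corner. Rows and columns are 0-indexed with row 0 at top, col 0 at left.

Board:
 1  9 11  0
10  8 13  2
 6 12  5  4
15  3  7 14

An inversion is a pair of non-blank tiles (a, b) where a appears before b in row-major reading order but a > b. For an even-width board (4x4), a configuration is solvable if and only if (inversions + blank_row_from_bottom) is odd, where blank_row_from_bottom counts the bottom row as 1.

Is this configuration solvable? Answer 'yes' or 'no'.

Answer: no

Derivation:
Inversions: 48
Blank is in row 0 (0-indexed from top), which is row 4 counting from the bottom (bottom = 1).
48 + 4 = 52, which is even, so the puzzle is not solvable.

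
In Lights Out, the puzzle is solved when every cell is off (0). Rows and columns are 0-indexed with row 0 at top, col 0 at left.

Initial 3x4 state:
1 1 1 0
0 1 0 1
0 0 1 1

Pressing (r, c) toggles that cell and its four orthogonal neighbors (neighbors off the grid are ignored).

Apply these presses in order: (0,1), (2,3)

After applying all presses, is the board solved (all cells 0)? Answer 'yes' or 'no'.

Answer: yes

Derivation:
After press 1 at (0,1):
0 0 0 0
0 0 0 1
0 0 1 1

After press 2 at (2,3):
0 0 0 0
0 0 0 0
0 0 0 0

Lights still on: 0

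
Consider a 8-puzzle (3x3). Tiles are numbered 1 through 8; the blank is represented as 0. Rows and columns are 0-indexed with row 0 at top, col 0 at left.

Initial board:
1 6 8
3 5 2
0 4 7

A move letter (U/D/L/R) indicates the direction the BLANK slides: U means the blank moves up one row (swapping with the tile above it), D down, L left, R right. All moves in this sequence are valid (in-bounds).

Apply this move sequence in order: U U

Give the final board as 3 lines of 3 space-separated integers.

After move 1 (U):
1 6 8
0 5 2
3 4 7

After move 2 (U):
0 6 8
1 5 2
3 4 7

Answer: 0 6 8
1 5 2
3 4 7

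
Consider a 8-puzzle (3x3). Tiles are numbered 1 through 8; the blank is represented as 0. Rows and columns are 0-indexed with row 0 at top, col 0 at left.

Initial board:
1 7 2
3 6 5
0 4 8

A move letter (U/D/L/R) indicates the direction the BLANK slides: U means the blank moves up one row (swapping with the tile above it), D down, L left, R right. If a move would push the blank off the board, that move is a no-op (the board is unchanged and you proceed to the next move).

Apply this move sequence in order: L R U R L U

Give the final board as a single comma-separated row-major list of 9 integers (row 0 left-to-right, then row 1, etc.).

Answer: 1, 0, 2, 3, 7, 5, 4, 6, 8

Derivation:
After move 1 (L):
1 7 2
3 6 5
0 4 8

After move 2 (R):
1 7 2
3 6 5
4 0 8

After move 3 (U):
1 7 2
3 0 5
4 6 8

After move 4 (R):
1 7 2
3 5 0
4 6 8

After move 5 (L):
1 7 2
3 0 5
4 6 8

After move 6 (U):
1 0 2
3 7 5
4 6 8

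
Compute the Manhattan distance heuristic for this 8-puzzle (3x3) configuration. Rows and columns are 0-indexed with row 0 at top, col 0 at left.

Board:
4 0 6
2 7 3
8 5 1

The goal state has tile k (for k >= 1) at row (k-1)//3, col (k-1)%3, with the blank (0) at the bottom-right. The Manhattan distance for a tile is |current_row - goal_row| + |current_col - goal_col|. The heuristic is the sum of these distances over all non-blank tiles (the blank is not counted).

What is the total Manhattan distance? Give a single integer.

Tile 4: (0,0)->(1,0) = 1
Tile 6: (0,2)->(1,2) = 1
Tile 2: (1,0)->(0,1) = 2
Tile 7: (1,1)->(2,0) = 2
Tile 3: (1,2)->(0,2) = 1
Tile 8: (2,0)->(2,1) = 1
Tile 5: (2,1)->(1,1) = 1
Tile 1: (2,2)->(0,0) = 4
Sum: 1 + 1 + 2 + 2 + 1 + 1 + 1 + 4 = 13

Answer: 13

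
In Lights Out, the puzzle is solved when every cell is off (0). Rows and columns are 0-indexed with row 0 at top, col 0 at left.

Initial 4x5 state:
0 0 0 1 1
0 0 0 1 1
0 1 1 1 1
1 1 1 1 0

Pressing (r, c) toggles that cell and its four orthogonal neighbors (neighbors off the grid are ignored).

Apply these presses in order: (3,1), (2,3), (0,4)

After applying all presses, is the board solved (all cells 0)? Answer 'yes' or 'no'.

After press 1 at (3,1):
0 0 0 1 1
0 0 0 1 1
0 0 1 1 1
0 0 0 1 0

After press 2 at (2,3):
0 0 0 1 1
0 0 0 0 1
0 0 0 0 0
0 0 0 0 0

After press 3 at (0,4):
0 0 0 0 0
0 0 0 0 0
0 0 0 0 0
0 0 0 0 0

Lights still on: 0

Answer: yes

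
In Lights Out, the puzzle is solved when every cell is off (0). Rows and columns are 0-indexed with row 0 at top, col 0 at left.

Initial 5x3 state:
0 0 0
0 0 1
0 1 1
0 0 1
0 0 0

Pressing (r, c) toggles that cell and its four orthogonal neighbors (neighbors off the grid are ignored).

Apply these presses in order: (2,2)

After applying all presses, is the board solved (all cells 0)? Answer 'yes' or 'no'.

Answer: yes

Derivation:
After press 1 at (2,2):
0 0 0
0 0 0
0 0 0
0 0 0
0 0 0

Lights still on: 0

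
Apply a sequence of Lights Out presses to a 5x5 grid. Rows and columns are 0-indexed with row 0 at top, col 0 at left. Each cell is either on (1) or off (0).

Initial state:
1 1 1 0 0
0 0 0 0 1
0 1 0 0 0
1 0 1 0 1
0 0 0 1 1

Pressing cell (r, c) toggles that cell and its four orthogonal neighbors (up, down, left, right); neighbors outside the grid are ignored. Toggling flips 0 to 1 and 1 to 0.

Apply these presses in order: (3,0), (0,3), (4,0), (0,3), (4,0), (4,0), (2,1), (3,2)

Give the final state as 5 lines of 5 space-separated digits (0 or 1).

After press 1 at (3,0):
1 1 1 0 0
0 0 0 0 1
1 1 0 0 0
0 1 1 0 1
1 0 0 1 1

After press 2 at (0,3):
1 1 0 1 1
0 0 0 1 1
1 1 0 0 0
0 1 1 0 1
1 0 0 1 1

After press 3 at (4,0):
1 1 0 1 1
0 0 0 1 1
1 1 0 0 0
1 1 1 0 1
0 1 0 1 1

After press 4 at (0,3):
1 1 1 0 0
0 0 0 0 1
1 1 0 0 0
1 1 1 0 1
0 1 0 1 1

After press 5 at (4,0):
1 1 1 0 0
0 0 0 0 1
1 1 0 0 0
0 1 1 0 1
1 0 0 1 1

After press 6 at (4,0):
1 1 1 0 0
0 0 0 0 1
1 1 0 0 0
1 1 1 0 1
0 1 0 1 1

After press 7 at (2,1):
1 1 1 0 0
0 1 0 0 1
0 0 1 0 0
1 0 1 0 1
0 1 0 1 1

After press 8 at (3,2):
1 1 1 0 0
0 1 0 0 1
0 0 0 0 0
1 1 0 1 1
0 1 1 1 1

Answer: 1 1 1 0 0
0 1 0 0 1
0 0 0 0 0
1 1 0 1 1
0 1 1 1 1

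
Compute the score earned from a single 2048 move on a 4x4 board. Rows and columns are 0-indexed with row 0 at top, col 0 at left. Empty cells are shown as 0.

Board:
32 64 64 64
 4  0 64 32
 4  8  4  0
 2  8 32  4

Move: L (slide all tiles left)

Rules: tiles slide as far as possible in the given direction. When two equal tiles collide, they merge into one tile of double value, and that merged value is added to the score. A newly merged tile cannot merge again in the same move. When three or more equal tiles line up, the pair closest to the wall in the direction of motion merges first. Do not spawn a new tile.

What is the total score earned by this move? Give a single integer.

Answer: 128

Derivation:
Slide left:
row 0: [32, 64, 64, 64] -> [32, 128, 64, 0]  score +128 (running 128)
row 1: [4, 0, 64, 32] -> [4, 64, 32, 0]  score +0 (running 128)
row 2: [4, 8, 4, 0] -> [4, 8, 4, 0]  score +0 (running 128)
row 3: [2, 8, 32, 4] -> [2, 8, 32, 4]  score +0 (running 128)
Board after move:
 32 128  64   0
  4  64  32   0
  4   8   4   0
  2   8  32   4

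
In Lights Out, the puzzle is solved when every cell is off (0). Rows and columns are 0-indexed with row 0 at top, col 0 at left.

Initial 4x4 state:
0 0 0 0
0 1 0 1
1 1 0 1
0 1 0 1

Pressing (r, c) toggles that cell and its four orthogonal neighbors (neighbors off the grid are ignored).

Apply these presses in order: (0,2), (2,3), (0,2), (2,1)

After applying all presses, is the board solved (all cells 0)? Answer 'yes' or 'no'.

After press 1 at (0,2):
0 1 1 1
0 1 1 1
1 1 0 1
0 1 0 1

After press 2 at (2,3):
0 1 1 1
0 1 1 0
1 1 1 0
0 1 0 0

After press 3 at (0,2):
0 0 0 0
0 1 0 0
1 1 1 0
0 1 0 0

After press 4 at (2,1):
0 0 0 0
0 0 0 0
0 0 0 0
0 0 0 0

Lights still on: 0

Answer: yes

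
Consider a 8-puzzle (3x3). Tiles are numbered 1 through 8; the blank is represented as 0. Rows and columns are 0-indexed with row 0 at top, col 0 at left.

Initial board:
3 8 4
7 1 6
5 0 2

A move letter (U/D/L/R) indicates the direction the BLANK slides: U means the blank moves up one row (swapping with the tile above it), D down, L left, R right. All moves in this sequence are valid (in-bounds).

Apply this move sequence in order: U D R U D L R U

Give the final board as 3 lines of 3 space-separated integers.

After move 1 (U):
3 8 4
7 0 6
5 1 2

After move 2 (D):
3 8 4
7 1 6
5 0 2

After move 3 (R):
3 8 4
7 1 6
5 2 0

After move 4 (U):
3 8 4
7 1 0
5 2 6

After move 5 (D):
3 8 4
7 1 6
5 2 0

After move 6 (L):
3 8 4
7 1 6
5 0 2

After move 7 (R):
3 8 4
7 1 6
5 2 0

After move 8 (U):
3 8 4
7 1 0
5 2 6

Answer: 3 8 4
7 1 0
5 2 6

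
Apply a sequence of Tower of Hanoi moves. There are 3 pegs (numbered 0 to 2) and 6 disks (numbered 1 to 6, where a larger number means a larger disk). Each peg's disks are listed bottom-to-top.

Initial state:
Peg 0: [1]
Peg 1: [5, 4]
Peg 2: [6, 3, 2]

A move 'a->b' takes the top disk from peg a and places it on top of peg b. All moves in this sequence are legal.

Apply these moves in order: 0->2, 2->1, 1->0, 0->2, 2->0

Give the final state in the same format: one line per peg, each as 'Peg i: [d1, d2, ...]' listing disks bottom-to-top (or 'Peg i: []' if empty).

After move 1 (0->2):
Peg 0: []
Peg 1: [5, 4]
Peg 2: [6, 3, 2, 1]

After move 2 (2->1):
Peg 0: []
Peg 1: [5, 4, 1]
Peg 2: [6, 3, 2]

After move 3 (1->0):
Peg 0: [1]
Peg 1: [5, 4]
Peg 2: [6, 3, 2]

After move 4 (0->2):
Peg 0: []
Peg 1: [5, 4]
Peg 2: [6, 3, 2, 1]

After move 5 (2->0):
Peg 0: [1]
Peg 1: [5, 4]
Peg 2: [6, 3, 2]

Answer: Peg 0: [1]
Peg 1: [5, 4]
Peg 2: [6, 3, 2]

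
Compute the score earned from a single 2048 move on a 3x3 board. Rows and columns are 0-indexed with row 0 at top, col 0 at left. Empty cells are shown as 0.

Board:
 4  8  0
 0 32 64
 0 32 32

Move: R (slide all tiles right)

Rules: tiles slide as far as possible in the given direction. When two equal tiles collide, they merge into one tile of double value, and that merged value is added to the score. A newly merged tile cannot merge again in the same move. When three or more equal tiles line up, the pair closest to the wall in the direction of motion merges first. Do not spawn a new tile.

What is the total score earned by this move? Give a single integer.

Slide right:
row 0: [4, 8, 0] -> [0, 4, 8]  score +0 (running 0)
row 1: [0, 32, 64] -> [0, 32, 64]  score +0 (running 0)
row 2: [0, 32, 32] -> [0, 0, 64]  score +64 (running 64)
Board after move:
 0  4  8
 0 32 64
 0  0 64

Answer: 64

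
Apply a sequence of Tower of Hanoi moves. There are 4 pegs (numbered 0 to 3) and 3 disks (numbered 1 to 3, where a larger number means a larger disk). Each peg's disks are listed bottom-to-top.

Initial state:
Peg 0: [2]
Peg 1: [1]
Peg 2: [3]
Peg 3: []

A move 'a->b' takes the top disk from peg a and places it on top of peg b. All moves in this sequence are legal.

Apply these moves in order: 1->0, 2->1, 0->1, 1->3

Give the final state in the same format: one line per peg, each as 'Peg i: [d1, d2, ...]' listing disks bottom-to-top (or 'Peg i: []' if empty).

After move 1 (1->0):
Peg 0: [2, 1]
Peg 1: []
Peg 2: [3]
Peg 3: []

After move 2 (2->1):
Peg 0: [2, 1]
Peg 1: [3]
Peg 2: []
Peg 3: []

After move 3 (0->1):
Peg 0: [2]
Peg 1: [3, 1]
Peg 2: []
Peg 3: []

After move 4 (1->3):
Peg 0: [2]
Peg 1: [3]
Peg 2: []
Peg 3: [1]

Answer: Peg 0: [2]
Peg 1: [3]
Peg 2: []
Peg 3: [1]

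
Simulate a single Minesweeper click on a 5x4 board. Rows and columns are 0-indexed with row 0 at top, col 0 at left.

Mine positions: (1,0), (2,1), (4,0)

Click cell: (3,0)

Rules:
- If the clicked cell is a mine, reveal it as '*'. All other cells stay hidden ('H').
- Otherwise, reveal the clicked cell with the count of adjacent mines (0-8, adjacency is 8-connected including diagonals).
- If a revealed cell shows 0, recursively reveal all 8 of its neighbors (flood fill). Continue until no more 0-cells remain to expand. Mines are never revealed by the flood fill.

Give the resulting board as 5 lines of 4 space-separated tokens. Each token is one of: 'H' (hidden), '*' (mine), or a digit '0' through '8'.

H H H H
H H H H
H H H H
2 H H H
H H H H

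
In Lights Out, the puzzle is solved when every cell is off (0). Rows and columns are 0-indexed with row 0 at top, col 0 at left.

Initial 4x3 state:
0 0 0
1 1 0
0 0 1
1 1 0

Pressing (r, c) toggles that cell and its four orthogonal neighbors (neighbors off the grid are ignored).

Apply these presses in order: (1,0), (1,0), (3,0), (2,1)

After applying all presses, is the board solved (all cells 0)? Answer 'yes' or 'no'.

After press 1 at (1,0):
1 0 0
0 0 0
1 0 1
1 1 0

After press 2 at (1,0):
0 0 0
1 1 0
0 0 1
1 1 0

After press 3 at (3,0):
0 0 0
1 1 0
1 0 1
0 0 0

After press 4 at (2,1):
0 0 0
1 0 0
0 1 0
0 1 0

Lights still on: 3

Answer: no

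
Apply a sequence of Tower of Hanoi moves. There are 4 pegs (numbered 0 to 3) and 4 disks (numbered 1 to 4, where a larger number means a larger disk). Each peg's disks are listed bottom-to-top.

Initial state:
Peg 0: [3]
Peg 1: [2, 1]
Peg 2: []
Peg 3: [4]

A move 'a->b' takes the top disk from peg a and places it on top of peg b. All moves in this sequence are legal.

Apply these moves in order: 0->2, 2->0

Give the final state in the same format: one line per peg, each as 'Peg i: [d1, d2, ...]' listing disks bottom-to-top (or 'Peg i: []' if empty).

Answer: Peg 0: [3]
Peg 1: [2, 1]
Peg 2: []
Peg 3: [4]

Derivation:
After move 1 (0->2):
Peg 0: []
Peg 1: [2, 1]
Peg 2: [3]
Peg 3: [4]

After move 2 (2->0):
Peg 0: [3]
Peg 1: [2, 1]
Peg 2: []
Peg 3: [4]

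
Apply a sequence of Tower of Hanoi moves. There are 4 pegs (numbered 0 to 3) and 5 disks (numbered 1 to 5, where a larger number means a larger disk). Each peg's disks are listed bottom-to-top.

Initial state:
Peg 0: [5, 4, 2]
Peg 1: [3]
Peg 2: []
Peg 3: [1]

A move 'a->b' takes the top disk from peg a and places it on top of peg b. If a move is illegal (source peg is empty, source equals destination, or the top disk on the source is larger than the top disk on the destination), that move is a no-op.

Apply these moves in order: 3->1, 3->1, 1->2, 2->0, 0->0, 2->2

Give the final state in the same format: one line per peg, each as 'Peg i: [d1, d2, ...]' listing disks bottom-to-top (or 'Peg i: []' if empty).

After move 1 (3->1):
Peg 0: [5, 4, 2]
Peg 1: [3, 1]
Peg 2: []
Peg 3: []

After move 2 (3->1):
Peg 0: [5, 4, 2]
Peg 1: [3, 1]
Peg 2: []
Peg 3: []

After move 3 (1->2):
Peg 0: [5, 4, 2]
Peg 1: [3]
Peg 2: [1]
Peg 3: []

After move 4 (2->0):
Peg 0: [5, 4, 2, 1]
Peg 1: [3]
Peg 2: []
Peg 3: []

After move 5 (0->0):
Peg 0: [5, 4, 2, 1]
Peg 1: [3]
Peg 2: []
Peg 3: []

After move 6 (2->2):
Peg 0: [5, 4, 2, 1]
Peg 1: [3]
Peg 2: []
Peg 3: []

Answer: Peg 0: [5, 4, 2, 1]
Peg 1: [3]
Peg 2: []
Peg 3: []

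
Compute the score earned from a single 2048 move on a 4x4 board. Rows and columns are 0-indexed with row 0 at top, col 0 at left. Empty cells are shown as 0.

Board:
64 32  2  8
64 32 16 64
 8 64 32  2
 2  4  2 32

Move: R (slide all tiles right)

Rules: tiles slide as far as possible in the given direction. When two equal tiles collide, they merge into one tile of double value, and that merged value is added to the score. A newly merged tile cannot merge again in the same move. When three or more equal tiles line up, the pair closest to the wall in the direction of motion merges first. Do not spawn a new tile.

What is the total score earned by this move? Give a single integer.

Slide right:
row 0: [64, 32, 2, 8] -> [64, 32, 2, 8]  score +0 (running 0)
row 1: [64, 32, 16, 64] -> [64, 32, 16, 64]  score +0 (running 0)
row 2: [8, 64, 32, 2] -> [8, 64, 32, 2]  score +0 (running 0)
row 3: [2, 4, 2, 32] -> [2, 4, 2, 32]  score +0 (running 0)
Board after move:
64 32  2  8
64 32 16 64
 8 64 32  2
 2  4  2 32

Answer: 0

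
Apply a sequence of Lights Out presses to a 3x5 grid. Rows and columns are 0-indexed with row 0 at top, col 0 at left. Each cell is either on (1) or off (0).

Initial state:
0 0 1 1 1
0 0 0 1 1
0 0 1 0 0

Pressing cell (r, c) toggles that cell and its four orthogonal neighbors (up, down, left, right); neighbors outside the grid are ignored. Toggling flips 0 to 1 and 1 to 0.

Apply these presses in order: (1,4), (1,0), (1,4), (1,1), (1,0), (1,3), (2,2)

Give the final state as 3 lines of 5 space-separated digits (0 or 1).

Answer: 0 1 1 0 1
1 1 1 0 0
0 0 0 0 0

Derivation:
After press 1 at (1,4):
0 0 1 1 0
0 0 0 0 0
0 0 1 0 1

After press 2 at (1,0):
1 0 1 1 0
1 1 0 0 0
1 0 1 0 1

After press 3 at (1,4):
1 0 1 1 1
1 1 0 1 1
1 0 1 0 0

After press 4 at (1,1):
1 1 1 1 1
0 0 1 1 1
1 1 1 0 0

After press 5 at (1,0):
0 1 1 1 1
1 1 1 1 1
0 1 1 0 0

After press 6 at (1,3):
0 1 1 0 1
1 1 0 0 0
0 1 1 1 0

After press 7 at (2,2):
0 1 1 0 1
1 1 1 0 0
0 0 0 0 0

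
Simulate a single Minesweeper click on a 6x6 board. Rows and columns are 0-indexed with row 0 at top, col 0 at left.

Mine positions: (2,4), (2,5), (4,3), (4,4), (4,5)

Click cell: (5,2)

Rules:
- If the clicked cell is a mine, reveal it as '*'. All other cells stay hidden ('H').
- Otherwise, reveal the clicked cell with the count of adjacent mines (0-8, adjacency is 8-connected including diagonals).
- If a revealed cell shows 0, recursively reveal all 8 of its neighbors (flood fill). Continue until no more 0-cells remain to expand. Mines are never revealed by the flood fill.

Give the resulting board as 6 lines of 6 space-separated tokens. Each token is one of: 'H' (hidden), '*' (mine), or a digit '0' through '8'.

H H H H H H
H H H H H H
H H H H H H
H H H H H H
H H H H H H
H H 1 H H H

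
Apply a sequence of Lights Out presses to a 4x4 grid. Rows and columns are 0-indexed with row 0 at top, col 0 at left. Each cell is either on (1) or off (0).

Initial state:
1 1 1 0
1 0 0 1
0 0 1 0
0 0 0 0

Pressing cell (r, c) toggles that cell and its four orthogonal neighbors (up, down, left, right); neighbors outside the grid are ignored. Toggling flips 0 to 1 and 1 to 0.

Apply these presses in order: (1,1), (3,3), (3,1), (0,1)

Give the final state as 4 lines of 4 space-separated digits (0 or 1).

Answer: 0 1 0 0
0 0 1 1
0 0 1 1
1 1 0 1

Derivation:
After press 1 at (1,1):
1 0 1 0
0 1 1 1
0 1 1 0
0 0 0 0

After press 2 at (3,3):
1 0 1 0
0 1 1 1
0 1 1 1
0 0 1 1

After press 3 at (3,1):
1 0 1 0
0 1 1 1
0 0 1 1
1 1 0 1

After press 4 at (0,1):
0 1 0 0
0 0 1 1
0 0 1 1
1 1 0 1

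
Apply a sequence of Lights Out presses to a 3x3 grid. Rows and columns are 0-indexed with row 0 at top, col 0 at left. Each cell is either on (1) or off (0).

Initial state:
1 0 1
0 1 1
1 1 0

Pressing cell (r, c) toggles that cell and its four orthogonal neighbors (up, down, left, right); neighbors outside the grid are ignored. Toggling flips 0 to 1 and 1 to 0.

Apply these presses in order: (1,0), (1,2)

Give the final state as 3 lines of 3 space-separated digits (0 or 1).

After press 1 at (1,0):
0 0 1
1 0 1
0 1 0

After press 2 at (1,2):
0 0 0
1 1 0
0 1 1

Answer: 0 0 0
1 1 0
0 1 1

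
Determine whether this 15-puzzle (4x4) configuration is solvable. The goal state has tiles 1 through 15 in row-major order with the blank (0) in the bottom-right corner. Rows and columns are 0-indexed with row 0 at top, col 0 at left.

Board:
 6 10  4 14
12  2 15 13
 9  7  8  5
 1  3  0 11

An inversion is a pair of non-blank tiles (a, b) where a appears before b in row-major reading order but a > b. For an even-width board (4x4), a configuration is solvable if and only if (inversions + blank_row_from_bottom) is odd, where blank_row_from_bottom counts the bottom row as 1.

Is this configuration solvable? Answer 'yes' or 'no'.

Answer: no

Derivation:
Inversions: 63
Blank is in row 3 (0-indexed from top), which is row 1 counting from the bottom (bottom = 1).
63 + 1 = 64, which is even, so the puzzle is not solvable.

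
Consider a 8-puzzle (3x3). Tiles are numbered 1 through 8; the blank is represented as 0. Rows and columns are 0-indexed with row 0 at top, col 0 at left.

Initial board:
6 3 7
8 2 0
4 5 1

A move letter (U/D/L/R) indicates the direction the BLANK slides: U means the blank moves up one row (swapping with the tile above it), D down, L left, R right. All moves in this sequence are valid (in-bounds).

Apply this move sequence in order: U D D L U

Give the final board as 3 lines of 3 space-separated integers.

After move 1 (U):
6 3 0
8 2 7
4 5 1

After move 2 (D):
6 3 7
8 2 0
4 5 1

After move 3 (D):
6 3 7
8 2 1
4 5 0

After move 4 (L):
6 3 7
8 2 1
4 0 5

After move 5 (U):
6 3 7
8 0 1
4 2 5

Answer: 6 3 7
8 0 1
4 2 5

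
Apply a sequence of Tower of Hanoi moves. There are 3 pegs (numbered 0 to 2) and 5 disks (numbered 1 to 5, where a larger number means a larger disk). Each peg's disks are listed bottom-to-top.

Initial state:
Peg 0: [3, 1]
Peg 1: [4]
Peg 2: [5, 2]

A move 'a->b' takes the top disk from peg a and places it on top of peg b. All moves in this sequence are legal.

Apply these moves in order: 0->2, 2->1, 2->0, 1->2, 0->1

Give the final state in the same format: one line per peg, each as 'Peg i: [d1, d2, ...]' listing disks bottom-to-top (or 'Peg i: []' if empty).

After move 1 (0->2):
Peg 0: [3]
Peg 1: [4]
Peg 2: [5, 2, 1]

After move 2 (2->1):
Peg 0: [3]
Peg 1: [4, 1]
Peg 2: [5, 2]

After move 3 (2->0):
Peg 0: [3, 2]
Peg 1: [4, 1]
Peg 2: [5]

After move 4 (1->2):
Peg 0: [3, 2]
Peg 1: [4]
Peg 2: [5, 1]

After move 5 (0->1):
Peg 0: [3]
Peg 1: [4, 2]
Peg 2: [5, 1]

Answer: Peg 0: [3]
Peg 1: [4, 2]
Peg 2: [5, 1]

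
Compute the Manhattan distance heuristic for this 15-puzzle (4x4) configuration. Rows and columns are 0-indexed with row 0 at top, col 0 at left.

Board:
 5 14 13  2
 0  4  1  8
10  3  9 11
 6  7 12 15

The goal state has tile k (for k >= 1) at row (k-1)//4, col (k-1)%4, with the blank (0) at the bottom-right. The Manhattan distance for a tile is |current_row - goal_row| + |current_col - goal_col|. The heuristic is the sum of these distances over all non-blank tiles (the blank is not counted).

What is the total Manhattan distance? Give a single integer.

Tile 5: at (0,0), goal (1,0), distance |0-1|+|0-0| = 1
Tile 14: at (0,1), goal (3,1), distance |0-3|+|1-1| = 3
Tile 13: at (0,2), goal (3,0), distance |0-3|+|2-0| = 5
Tile 2: at (0,3), goal (0,1), distance |0-0|+|3-1| = 2
Tile 4: at (1,1), goal (0,3), distance |1-0|+|1-3| = 3
Tile 1: at (1,2), goal (0,0), distance |1-0|+|2-0| = 3
Tile 8: at (1,3), goal (1,3), distance |1-1|+|3-3| = 0
Tile 10: at (2,0), goal (2,1), distance |2-2|+|0-1| = 1
Tile 3: at (2,1), goal (0,2), distance |2-0|+|1-2| = 3
Tile 9: at (2,2), goal (2,0), distance |2-2|+|2-0| = 2
Tile 11: at (2,3), goal (2,2), distance |2-2|+|3-2| = 1
Tile 6: at (3,0), goal (1,1), distance |3-1|+|0-1| = 3
Tile 7: at (3,1), goal (1,2), distance |3-1|+|1-2| = 3
Tile 12: at (3,2), goal (2,3), distance |3-2|+|2-3| = 2
Tile 15: at (3,3), goal (3,2), distance |3-3|+|3-2| = 1
Sum: 1 + 3 + 5 + 2 + 3 + 3 + 0 + 1 + 3 + 2 + 1 + 3 + 3 + 2 + 1 = 33

Answer: 33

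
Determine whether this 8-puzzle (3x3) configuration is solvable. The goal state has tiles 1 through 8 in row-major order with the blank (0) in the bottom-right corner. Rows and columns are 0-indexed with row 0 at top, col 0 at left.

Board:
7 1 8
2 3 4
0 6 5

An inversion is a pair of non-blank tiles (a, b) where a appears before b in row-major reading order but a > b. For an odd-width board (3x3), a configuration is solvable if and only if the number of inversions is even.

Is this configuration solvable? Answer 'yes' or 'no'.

Inversions (pairs i<j in row-major order where tile[i] > tile[j] > 0): 12
12 is even, so the puzzle is solvable.

Answer: yes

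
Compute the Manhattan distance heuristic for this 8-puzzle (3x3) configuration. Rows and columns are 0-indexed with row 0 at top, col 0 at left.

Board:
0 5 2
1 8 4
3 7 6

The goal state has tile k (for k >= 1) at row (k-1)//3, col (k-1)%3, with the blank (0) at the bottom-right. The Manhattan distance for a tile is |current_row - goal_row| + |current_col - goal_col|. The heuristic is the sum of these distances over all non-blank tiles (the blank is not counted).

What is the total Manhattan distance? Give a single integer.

Tile 5: (0,1)->(1,1) = 1
Tile 2: (0,2)->(0,1) = 1
Tile 1: (1,0)->(0,0) = 1
Tile 8: (1,1)->(2,1) = 1
Tile 4: (1,2)->(1,0) = 2
Tile 3: (2,0)->(0,2) = 4
Tile 7: (2,1)->(2,0) = 1
Tile 6: (2,2)->(1,2) = 1
Sum: 1 + 1 + 1 + 1 + 2 + 4 + 1 + 1 = 12

Answer: 12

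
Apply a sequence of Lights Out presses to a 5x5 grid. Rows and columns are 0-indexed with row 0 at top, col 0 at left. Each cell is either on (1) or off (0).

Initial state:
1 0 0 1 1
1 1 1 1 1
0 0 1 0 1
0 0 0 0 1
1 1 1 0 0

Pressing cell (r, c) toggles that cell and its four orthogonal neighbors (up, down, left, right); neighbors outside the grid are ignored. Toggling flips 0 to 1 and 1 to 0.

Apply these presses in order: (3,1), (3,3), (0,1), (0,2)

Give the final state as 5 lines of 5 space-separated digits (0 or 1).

Answer: 0 0 0 0 1
1 0 0 1 1
0 1 1 1 1
1 1 0 1 0
1 0 1 1 0

Derivation:
After press 1 at (3,1):
1 0 0 1 1
1 1 1 1 1
0 1 1 0 1
1 1 1 0 1
1 0 1 0 0

After press 2 at (3,3):
1 0 0 1 1
1 1 1 1 1
0 1 1 1 1
1 1 0 1 0
1 0 1 1 0

After press 3 at (0,1):
0 1 1 1 1
1 0 1 1 1
0 1 1 1 1
1 1 0 1 0
1 0 1 1 0

After press 4 at (0,2):
0 0 0 0 1
1 0 0 1 1
0 1 1 1 1
1 1 0 1 0
1 0 1 1 0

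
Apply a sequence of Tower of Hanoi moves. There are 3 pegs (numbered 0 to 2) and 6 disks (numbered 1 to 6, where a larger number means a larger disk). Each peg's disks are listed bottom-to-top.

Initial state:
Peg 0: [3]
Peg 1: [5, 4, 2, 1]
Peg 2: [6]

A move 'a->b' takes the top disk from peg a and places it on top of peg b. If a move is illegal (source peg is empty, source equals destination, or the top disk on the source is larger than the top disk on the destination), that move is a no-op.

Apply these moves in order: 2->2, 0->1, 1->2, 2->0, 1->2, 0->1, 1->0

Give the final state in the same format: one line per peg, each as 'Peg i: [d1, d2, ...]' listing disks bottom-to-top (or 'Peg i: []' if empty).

After move 1 (2->2):
Peg 0: [3]
Peg 1: [5, 4, 2, 1]
Peg 2: [6]

After move 2 (0->1):
Peg 0: [3]
Peg 1: [5, 4, 2, 1]
Peg 2: [6]

After move 3 (1->2):
Peg 0: [3]
Peg 1: [5, 4, 2]
Peg 2: [6, 1]

After move 4 (2->0):
Peg 0: [3, 1]
Peg 1: [5, 4, 2]
Peg 2: [6]

After move 5 (1->2):
Peg 0: [3, 1]
Peg 1: [5, 4]
Peg 2: [6, 2]

After move 6 (0->1):
Peg 0: [3]
Peg 1: [5, 4, 1]
Peg 2: [6, 2]

After move 7 (1->0):
Peg 0: [3, 1]
Peg 1: [5, 4]
Peg 2: [6, 2]

Answer: Peg 0: [3, 1]
Peg 1: [5, 4]
Peg 2: [6, 2]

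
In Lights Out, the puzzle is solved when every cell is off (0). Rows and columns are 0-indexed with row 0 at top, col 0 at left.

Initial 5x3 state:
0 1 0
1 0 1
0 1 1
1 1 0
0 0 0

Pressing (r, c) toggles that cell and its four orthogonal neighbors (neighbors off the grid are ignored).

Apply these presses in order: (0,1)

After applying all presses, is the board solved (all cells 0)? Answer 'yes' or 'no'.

Answer: no

Derivation:
After press 1 at (0,1):
1 0 1
1 1 1
0 1 1
1 1 0
0 0 0

Lights still on: 9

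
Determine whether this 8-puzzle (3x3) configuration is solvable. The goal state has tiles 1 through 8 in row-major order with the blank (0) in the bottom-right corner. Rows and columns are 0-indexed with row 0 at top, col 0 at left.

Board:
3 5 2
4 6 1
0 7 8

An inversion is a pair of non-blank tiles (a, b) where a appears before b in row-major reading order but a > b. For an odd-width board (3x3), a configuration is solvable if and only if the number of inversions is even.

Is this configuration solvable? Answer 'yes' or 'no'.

Answer: yes

Derivation:
Inversions (pairs i<j in row-major order where tile[i] > tile[j] > 0): 8
8 is even, so the puzzle is solvable.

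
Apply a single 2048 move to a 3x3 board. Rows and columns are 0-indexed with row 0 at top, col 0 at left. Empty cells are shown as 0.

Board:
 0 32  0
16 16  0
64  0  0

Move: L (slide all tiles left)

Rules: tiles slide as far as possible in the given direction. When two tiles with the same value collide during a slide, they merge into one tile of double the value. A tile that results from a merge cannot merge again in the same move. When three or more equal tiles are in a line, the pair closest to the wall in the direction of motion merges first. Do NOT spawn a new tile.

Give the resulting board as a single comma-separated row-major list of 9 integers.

Slide left:
row 0: [0, 32, 0] -> [32, 0, 0]
row 1: [16, 16, 0] -> [32, 0, 0]
row 2: [64, 0, 0] -> [64, 0, 0]

Answer: 32, 0, 0, 32, 0, 0, 64, 0, 0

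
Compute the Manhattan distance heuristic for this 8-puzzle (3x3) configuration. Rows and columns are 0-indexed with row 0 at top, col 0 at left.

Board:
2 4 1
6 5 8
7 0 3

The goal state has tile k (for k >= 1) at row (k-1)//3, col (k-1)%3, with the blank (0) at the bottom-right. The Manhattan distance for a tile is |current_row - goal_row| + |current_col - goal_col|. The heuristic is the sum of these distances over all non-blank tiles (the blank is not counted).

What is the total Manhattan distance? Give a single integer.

Answer: 11

Derivation:
Tile 2: (0,0)->(0,1) = 1
Tile 4: (0,1)->(1,0) = 2
Tile 1: (0,2)->(0,0) = 2
Tile 6: (1,0)->(1,2) = 2
Tile 5: (1,1)->(1,1) = 0
Tile 8: (1,2)->(2,1) = 2
Tile 7: (2,0)->(2,0) = 0
Tile 3: (2,2)->(0,2) = 2
Sum: 1 + 2 + 2 + 2 + 0 + 2 + 0 + 2 = 11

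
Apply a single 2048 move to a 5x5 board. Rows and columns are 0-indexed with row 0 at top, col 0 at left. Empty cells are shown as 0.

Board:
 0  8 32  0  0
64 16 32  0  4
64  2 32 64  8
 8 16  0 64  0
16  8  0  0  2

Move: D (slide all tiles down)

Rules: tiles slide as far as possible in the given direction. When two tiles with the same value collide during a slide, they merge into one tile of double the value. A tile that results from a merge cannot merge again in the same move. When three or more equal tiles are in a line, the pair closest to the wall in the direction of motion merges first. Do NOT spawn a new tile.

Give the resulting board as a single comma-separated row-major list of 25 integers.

Slide down:
col 0: [0, 64, 64, 8, 16] -> [0, 0, 128, 8, 16]
col 1: [8, 16, 2, 16, 8] -> [8, 16, 2, 16, 8]
col 2: [32, 32, 32, 0, 0] -> [0, 0, 0, 32, 64]
col 3: [0, 0, 64, 64, 0] -> [0, 0, 0, 0, 128]
col 4: [0, 4, 8, 0, 2] -> [0, 0, 4, 8, 2]

Answer: 0, 8, 0, 0, 0, 0, 16, 0, 0, 0, 128, 2, 0, 0, 4, 8, 16, 32, 0, 8, 16, 8, 64, 128, 2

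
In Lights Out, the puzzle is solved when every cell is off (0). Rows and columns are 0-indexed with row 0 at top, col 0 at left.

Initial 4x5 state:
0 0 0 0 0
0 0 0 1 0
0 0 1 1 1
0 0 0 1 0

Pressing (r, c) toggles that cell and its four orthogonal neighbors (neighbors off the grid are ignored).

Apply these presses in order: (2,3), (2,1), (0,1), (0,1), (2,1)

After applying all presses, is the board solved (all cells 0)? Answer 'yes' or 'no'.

After press 1 at (2,3):
0 0 0 0 0
0 0 0 0 0
0 0 0 0 0
0 0 0 0 0

After press 2 at (2,1):
0 0 0 0 0
0 1 0 0 0
1 1 1 0 0
0 1 0 0 0

After press 3 at (0,1):
1 1 1 0 0
0 0 0 0 0
1 1 1 0 0
0 1 0 0 0

After press 4 at (0,1):
0 0 0 0 0
0 1 0 0 0
1 1 1 0 0
0 1 0 0 0

After press 5 at (2,1):
0 0 0 0 0
0 0 0 0 0
0 0 0 0 0
0 0 0 0 0

Lights still on: 0

Answer: yes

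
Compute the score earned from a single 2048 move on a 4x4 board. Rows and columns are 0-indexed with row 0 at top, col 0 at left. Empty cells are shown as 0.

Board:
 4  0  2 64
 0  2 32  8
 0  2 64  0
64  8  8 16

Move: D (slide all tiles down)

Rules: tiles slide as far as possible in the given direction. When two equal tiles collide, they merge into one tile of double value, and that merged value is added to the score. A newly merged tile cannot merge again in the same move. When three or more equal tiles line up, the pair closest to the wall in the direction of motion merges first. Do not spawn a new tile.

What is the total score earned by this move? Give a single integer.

Slide down:
col 0: [4, 0, 0, 64] -> [0, 0, 4, 64]  score +0 (running 0)
col 1: [0, 2, 2, 8] -> [0, 0, 4, 8]  score +4 (running 4)
col 2: [2, 32, 64, 8] -> [2, 32, 64, 8]  score +0 (running 4)
col 3: [64, 8, 0, 16] -> [0, 64, 8, 16]  score +0 (running 4)
Board after move:
 0  0  2  0
 0  0 32 64
 4  4 64  8
64  8  8 16

Answer: 4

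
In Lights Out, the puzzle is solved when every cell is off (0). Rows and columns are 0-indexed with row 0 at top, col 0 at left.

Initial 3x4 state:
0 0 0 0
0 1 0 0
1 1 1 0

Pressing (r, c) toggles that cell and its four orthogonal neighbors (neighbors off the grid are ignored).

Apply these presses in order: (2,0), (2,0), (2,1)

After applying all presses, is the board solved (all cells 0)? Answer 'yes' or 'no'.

After press 1 at (2,0):
0 0 0 0
1 1 0 0
0 0 1 0

After press 2 at (2,0):
0 0 0 0
0 1 0 0
1 1 1 0

After press 3 at (2,1):
0 0 0 0
0 0 0 0
0 0 0 0

Lights still on: 0

Answer: yes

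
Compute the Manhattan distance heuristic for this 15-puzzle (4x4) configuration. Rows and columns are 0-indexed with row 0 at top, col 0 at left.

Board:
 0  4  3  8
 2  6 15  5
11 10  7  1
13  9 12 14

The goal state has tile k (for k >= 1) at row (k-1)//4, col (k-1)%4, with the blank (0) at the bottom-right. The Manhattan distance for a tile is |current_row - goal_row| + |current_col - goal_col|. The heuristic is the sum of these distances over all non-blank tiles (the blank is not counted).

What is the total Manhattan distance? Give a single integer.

Answer: 24

Derivation:
Tile 4: (0,1)->(0,3) = 2
Tile 3: (0,2)->(0,2) = 0
Tile 8: (0,3)->(1,3) = 1
Tile 2: (1,0)->(0,1) = 2
Tile 6: (1,1)->(1,1) = 0
Tile 15: (1,2)->(3,2) = 2
Tile 5: (1,3)->(1,0) = 3
Tile 11: (2,0)->(2,2) = 2
Tile 10: (2,1)->(2,1) = 0
Tile 7: (2,2)->(1,2) = 1
Tile 1: (2,3)->(0,0) = 5
Tile 13: (3,0)->(3,0) = 0
Tile 9: (3,1)->(2,0) = 2
Tile 12: (3,2)->(2,3) = 2
Tile 14: (3,3)->(3,1) = 2
Sum: 2 + 0 + 1 + 2 + 0 + 2 + 3 + 2 + 0 + 1 + 5 + 0 + 2 + 2 + 2 = 24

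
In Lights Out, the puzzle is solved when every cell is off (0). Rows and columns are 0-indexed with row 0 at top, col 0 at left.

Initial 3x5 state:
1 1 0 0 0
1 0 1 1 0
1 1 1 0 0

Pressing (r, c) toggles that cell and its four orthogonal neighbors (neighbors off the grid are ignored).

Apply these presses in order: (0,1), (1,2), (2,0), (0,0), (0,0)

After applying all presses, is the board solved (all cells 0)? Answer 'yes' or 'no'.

After press 1 at (0,1):
0 0 1 0 0
1 1 1 1 0
1 1 1 0 0

After press 2 at (1,2):
0 0 0 0 0
1 0 0 0 0
1 1 0 0 0

After press 3 at (2,0):
0 0 0 0 0
0 0 0 0 0
0 0 0 0 0

After press 4 at (0,0):
1 1 0 0 0
1 0 0 0 0
0 0 0 0 0

After press 5 at (0,0):
0 0 0 0 0
0 0 0 0 0
0 0 0 0 0

Lights still on: 0

Answer: yes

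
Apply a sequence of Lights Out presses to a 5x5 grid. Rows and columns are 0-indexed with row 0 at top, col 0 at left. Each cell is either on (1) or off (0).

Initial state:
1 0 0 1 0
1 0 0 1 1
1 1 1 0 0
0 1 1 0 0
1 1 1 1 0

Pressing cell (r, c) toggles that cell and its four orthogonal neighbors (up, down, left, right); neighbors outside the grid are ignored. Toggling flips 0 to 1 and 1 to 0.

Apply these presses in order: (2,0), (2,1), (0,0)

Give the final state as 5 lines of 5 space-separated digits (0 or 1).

Answer: 0 1 0 1 0
1 1 0 1 1
1 1 0 0 0
1 0 1 0 0
1 1 1 1 0

Derivation:
After press 1 at (2,0):
1 0 0 1 0
0 0 0 1 1
0 0 1 0 0
1 1 1 0 0
1 1 1 1 0

After press 2 at (2,1):
1 0 0 1 0
0 1 0 1 1
1 1 0 0 0
1 0 1 0 0
1 1 1 1 0

After press 3 at (0,0):
0 1 0 1 0
1 1 0 1 1
1 1 0 0 0
1 0 1 0 0
1 1 1 1 0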